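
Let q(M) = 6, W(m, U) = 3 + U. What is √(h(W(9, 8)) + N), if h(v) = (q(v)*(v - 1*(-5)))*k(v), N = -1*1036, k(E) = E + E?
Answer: 2*√269 ≈ 32.802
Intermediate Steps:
k(E) = 2*E
N = -1036
h(v) = 2*v*(30 + 6*v) (h(v) = (6*(v - 1*(-5)))*(2*v) = (6*(v + 5))*(2*v) = (6*(5 + v))*(2*v) = (30 + 6*v)*(2*v) = 2*v*(30 + 6*v))
√(h(W(9, 8)) + N) = √(12*(3 + 8)*(5 + (3 + 8)) - 1036) = √(12*11*(5 + 11) - 1036) = √(12*11*16 - 1036) = √(2112 - 1036) = √1076 = 2*√269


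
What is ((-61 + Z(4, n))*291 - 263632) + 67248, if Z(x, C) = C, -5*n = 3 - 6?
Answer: -1069802/5 ≈ -2.1396e+5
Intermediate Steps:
n = ⅗ (n = -(3 - 6)/5 = -⅕*(-3) = ⅗ ≈ 0.60000)
((-61 + Z(4, n))*291 - 263632) + 67248 = ((-61 + ⅗)*291 - 263632) + 67248 = (-302/5*291 - 263632) + 67248 = (-87882/5 - 263632) + 67248 = -1406042/5 + 67248 = -1069802/5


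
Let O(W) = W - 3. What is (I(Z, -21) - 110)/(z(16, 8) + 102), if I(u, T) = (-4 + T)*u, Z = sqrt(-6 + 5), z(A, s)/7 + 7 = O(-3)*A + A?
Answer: 110/507 + 25*I/507 ≈ 0.21696 + 0.04931*I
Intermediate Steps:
O(W) = -3 + W
z(A, s) = -49 - 35*A (z(A, s) = -49 + 7*((-3 - 3)*A + A) = -49 + 7*(-6*A + A) = -49 + 7*(-5*A) = -49 - 35*A)
Z = I (Z = sqrt(-1) = I ≈ 1.0*I)
I(u, T) = u*(-4 + T)
(I(Z, -21) - 110)/(z(16, 8) + 102) = (I*(-4 - 21) - 110)/((-49 - 35*16) + 102) = (I*(-25) - 110)/((-49 - 560) + 102) = (-25*I - 110)/(-609 + 102) = (-110 - 25*I)/(-507) = (-110 - 25*I)*(-1/507) = 110/507 + 25*I/507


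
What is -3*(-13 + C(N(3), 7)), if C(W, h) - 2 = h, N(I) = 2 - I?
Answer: 12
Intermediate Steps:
C(W, h) = 2 + h
-3*(-13 + C(N(3), 7)) = -3*(-13 + (2 + 7)) = -3*(-13 + 9) = -3*(-4) = 12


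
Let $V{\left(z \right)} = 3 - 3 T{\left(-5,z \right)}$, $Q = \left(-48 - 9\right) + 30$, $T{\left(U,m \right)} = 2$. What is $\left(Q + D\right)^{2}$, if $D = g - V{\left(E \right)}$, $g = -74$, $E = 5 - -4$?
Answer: $9604$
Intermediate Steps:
$E = 9$ ($E = 5 + 4 = 9$)
$Q = -27$ ($Q = -57 + 30 = -27$)
$V{\left(z \right)} = -3$ ($V{\left(z \right)} = 3 - 6 = -3$)
$D = -71$ ($D = -74 - -3 = -74 + 3 = -71$)
$\left(Q + D\right)^{2} = \left(-27 - 71\right)^{2} = \left(-98\right)^{2} = 9604$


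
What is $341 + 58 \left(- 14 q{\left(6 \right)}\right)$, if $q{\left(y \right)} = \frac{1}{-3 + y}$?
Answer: $\frac{211}{3} \approx 70.333$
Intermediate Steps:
$341 + 58 \left(- 14 q{\left(6 \right)}\right) = 341 + 58 \left(- \frac{14}{-3 + 6}\right) = 341 + 58 \left(- \frac{14}{3}\right) = 341 - \frac{812}{3} = \frac{211}{3}$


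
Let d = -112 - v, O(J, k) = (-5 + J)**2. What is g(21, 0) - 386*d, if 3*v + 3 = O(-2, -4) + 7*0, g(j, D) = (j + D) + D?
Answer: 147515/3 ≈ 49172.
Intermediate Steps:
g(j, D) = j + 2*D (g(j, D) = (D + j) + D = j + 2*D)
v = 46/3 (v = -1 + ((-5 - 2)**2 + 7*0)/3 = -1 + ((-7)**2 + 0)/3 = -1 + (49 + 0)/3 = -1 + (1/3)*49 = -1 + 49/3 = 46/3 ≈ 15.333)
d = -382/3 (d = -112 - 1*46/3 = -112 - 46/3 = -382/3 ≈ -127.33)
g(21, 0) - 386*d = (21 + 2*0) - 386*(-382/3) = (21 + 0) + 147452/3 = 21 + 147452/3 = 147515/3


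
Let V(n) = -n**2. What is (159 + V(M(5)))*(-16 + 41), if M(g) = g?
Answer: 3350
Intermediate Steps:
(159 + V(M(5)))*(-16 + 41) = (159 - 1*5**2)*(-16 + 41) = (159 - 1*25)*25 = (159 - 25)*25 = 134*25 = 3350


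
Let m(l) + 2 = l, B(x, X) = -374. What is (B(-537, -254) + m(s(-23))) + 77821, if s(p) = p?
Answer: 77422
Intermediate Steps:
m(l) = -2 + l
(B(-537, -254) + m(s(-23))) + 77821 = (-374 + (-2 - 23)) + 77821 = (-374 - 25) + 77821 = -399 + 77821 = 77422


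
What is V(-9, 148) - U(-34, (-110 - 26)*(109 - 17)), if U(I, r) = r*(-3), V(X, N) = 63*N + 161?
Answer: -28051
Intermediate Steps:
V(X, N) = 161 + 63*N
U(I, r) = -3*r
V(-9, 148) - U(-34, (-110 - 26)*(109 - 17)) = (161 + 63*148) - (-3)*(-110 - 26)*(109 - 17) = (161 + 9324) - (-3)*(-136*92) = 9485 - (-3)*(-12512) = 9485 - 1*37536 = 9485 - 37536 = -28051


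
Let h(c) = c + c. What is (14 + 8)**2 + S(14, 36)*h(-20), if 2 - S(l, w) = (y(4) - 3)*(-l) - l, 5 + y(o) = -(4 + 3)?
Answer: 8244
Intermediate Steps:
h(c) = 2*c
y(o) = -12 (y(o) = -5 - (4 + 3) = -5 - 1*7 = -5 - 7 = -12)
S(l, w) = 2 - 14*l (S(l, w) = 2 - ((-12 - 3)*(-l) - l) = 2 - (-(-15)*l - l) = 2 - (15*l - l) = 2 - 14*l)
(14 + 8)**2 + S(14, 36)*h(-20) = (14 + 8)**2 + (2 - 14*14)*(2*(-20)) = 22**2 + (2 - 196)*(-40) = 484 - 194*(-40) = 484 + 7760 = 8244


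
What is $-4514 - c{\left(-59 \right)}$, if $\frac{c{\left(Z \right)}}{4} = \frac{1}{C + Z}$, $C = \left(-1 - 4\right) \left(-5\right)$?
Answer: $- \frac{76736}{17} \approx -4513.9$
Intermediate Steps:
$C = 25$ ($C = \left(-5\right) \left(-5\right) = 25$)
$c{\left(Z \right)} = \frac{4}{25 + Z}$
$-4514 - c{\left(-59 \right)} = -4514 - \frac{4}{25 - 59} = -4514 - \frac{4}{-34} = -4514 - 4 \left(- \frac{1}{34}\right) = -4514 - - \frac{2}{17} = -4514 + \frac{2}{17} = - \frac{76736}{17}$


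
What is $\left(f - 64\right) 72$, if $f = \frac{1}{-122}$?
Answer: $- \frac{281124}{61} \approx -4608.6$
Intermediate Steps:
$f = - \frac{1}{122} \approx -0.0081967$
$\left(f - 64\right) 72 = \left(- \frac{1}{122} - 64\right) 72 = \left(- \frac{7809}{122}\right) 72 = - \frac{281124}{61}$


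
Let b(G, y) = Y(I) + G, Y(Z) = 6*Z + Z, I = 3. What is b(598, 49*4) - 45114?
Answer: -44495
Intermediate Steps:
Y(Z) = 7*Z
b(G, y) = 21 + G (b(G, y) = 7*3 + G = 21 + G)
b(598, 49*4) - 45114 = (21 + 598) - 45114 = 619 - 45114 = -44495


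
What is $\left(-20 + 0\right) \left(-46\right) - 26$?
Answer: $894$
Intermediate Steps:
$\left(-20 + 0\right) \left(-46\right) - 26 = \left(-20\right) \left(-46\right) - 26 = 920 - 26 = 894$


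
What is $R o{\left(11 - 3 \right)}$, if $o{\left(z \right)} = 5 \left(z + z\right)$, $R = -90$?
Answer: $-7200$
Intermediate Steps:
$o{\left(z \right)} = 10 z$ ($o{\left(z \right)} = 5 \cdot 2 z = 10 z$)
$R o{\left(11 - 3 \right)} = - 90 \cdot 10 \left(11 - 3\right) = - 90 \cdot 10 \cdot 8 = \left(-90\right) 80 = -7200$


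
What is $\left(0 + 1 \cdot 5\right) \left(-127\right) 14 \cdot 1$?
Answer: $-8890$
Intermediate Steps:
$\left(0 + 1 \cdot 5\right) \left(-127\right) 14 \cdot 1 = \left(0 + 5\right) \left(-127\right) 14 = 5 \left(-127\right) 14 = \left(-635\right) 14 = -8890$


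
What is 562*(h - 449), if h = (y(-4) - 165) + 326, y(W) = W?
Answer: -164104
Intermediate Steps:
h = 157 (h = (-4 - 165) + 326 = -169 + 326 = 157)
562*(h - 449) = 562*(157 - 449) = 562*(-292) = -164104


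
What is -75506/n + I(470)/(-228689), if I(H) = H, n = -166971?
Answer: 17188915264/38184431019 ≈ 0.45016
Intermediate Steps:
-75506/n + I(470)/(-228689) = -75506/(-166971) + 470/(-228689) = -75506*(-1/166971) + 470*(-1/228689) = 75506/166971 - 470/228689 = 17188915264/38184431019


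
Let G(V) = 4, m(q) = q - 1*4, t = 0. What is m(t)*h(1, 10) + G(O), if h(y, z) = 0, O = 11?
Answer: 4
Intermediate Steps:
m(q) = -4 + q (m(q) = q - 4 = -4 + q)
m(t)*h(1, 10) + G(O) = (-4 + 0)*0 + 4 = -4*0 + 4 = 0 + 4 = 4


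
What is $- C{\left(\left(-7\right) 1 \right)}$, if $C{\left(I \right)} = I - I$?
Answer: $0$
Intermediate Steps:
$C{\left(I \right)} = 0$
$- C{\left(\left(-7\right) 1 \right)} = \left(-1\right) 0 = 0$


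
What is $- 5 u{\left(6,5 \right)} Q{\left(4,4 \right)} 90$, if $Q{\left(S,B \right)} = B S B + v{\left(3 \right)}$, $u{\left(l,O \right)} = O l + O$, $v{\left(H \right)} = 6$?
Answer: $-1102500$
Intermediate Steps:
$u{\left(l,O \right)} = O + O l$
$Q{\left(S,B \right)} = 6 + S B^{2}$ ($Q{\left(S,B \right)} = B S B + 6 = S B^{2} + 6 = 6 + S B^{2}$)
$- 5 u{\left(6,5 \right)} Q{\left(4,4 \right)} 90 = - 5 \cdot 5 \left(1 + 6\right) \left(6 + 4 \cdot 4^{2}\right) 90 = - 5 \cdot 5 \cdot 7 \left(6 + 4 \cdot 16\right) 90 = - 5 \cdot 35 \left(6 + 64\right) 90 = - 5 \cdot 35 \cdot 70 \cdot 90 = \left(-5\right) 2450 \cdot 90 = \left(-12250\right) 90 = -1102500$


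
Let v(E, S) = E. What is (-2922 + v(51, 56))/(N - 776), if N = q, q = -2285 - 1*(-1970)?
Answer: 2871/1091 ≈ 2.6315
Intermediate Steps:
q = -315 (q = -2285 + 1970 = -315)
N = -315
(-2922 + v(51, 56))/(N - 776) = (-2922 + 51)/(-315 - 776) = -2871/(-1091) = -2871*(-1/1091) = 2871/1091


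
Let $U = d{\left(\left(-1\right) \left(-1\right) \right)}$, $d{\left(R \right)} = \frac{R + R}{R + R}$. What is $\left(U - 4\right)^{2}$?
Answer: $9$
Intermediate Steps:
$d{\left(R \right)} = 1$ ($d{\left(R \right)} = \frac{2 R}{2 R} = 2 R \frac{1}{2 R} = 1$)
$U = 1$
$\left(U - 4\right)^{2} = \left(1 - 4\right)^{2} = \left(-3\right)^{2} = 9$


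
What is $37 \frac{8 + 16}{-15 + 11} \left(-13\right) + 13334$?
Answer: $16220$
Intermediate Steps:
$37 \frac{8 + 16}{-15 + 11} \left(-13\right) + 13334 = 37 \frac{24}{-4} \left(-13\right) + 13334 = 37 \cdot 24 \left(- \frac{1}{4}\right) \left(-13\right) + 13334 = 37 \left(-6\right) \left(-13\right) + 13334 = \left(-222\right) \left(-13\right) + 13334 = 2886 + 13334 = 16220$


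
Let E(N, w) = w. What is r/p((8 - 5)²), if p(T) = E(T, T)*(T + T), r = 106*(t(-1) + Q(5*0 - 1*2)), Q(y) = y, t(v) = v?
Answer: -53/27 ≈ -1.9630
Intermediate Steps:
r = -318 (r = 106*(-1 + (5*0 - 1*2)) = 106*(-1 + (0 - 2)) = 106*(-1 - 2) = 106*(-3) = -318)
p(T) = 2*T² (p(T) = T*(T + T) = T*(2*T) = 2*T²)
r/p((8 - 5)²) = -318*1/(2*(8 - 5)⁴) = -318/(2*(3²)²) = -318/(2*9²) = -318/(2*81) = -318/162 = -318*1/162 = -53/27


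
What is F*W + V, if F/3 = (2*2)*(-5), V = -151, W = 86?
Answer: -5311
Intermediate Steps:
F = -60 (F = 3*((2*2)*(-5)) = 3*(4*(-5)) = 3*(-20) = -60)
F*W + V = -60*86 - 151 = -5160 - 151 = -5311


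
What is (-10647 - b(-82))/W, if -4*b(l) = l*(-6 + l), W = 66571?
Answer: -8843/66571 ≈ -0.13284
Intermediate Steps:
b(l) = -l*(-6 + l)/4
(-10647 - b(-82))/W = (-10647 - (-82)*(6 - 1*(-82))/4)/66571 = (-10647 - (-82)*(6 + 82)/4)*(1/66571) = (-10647 - (-82)*88/4)*(1/66571) = (-10647 - 1*(-1804))*(1/66571) = (-10647 + 1804)*(1/66571) = -8843*1/66571 = -8843/66571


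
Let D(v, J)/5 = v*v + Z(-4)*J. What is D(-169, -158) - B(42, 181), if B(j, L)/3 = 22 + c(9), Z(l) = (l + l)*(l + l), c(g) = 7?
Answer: 92158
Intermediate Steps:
Z(l) = 4*l² (Z(l) = (2*l)*(2*l) = 4*l²)
D(v, J) = 5*v² + 320*J (D(v, J) = 5*(v*v + (4*(-4)²)*J) = 5*(v² + (4*16)*J) = 5*(v² + 64*J) = 5*v² + 320*J)
B(j, L) = 87 (B(j, L) = 3*(22 + 7) = 3*29 = 87)
D(-169, -158) - B(42, 181) = (5*(-169)² + 320*(-158)) - 1*87 = (5*28561 - 50560) - 87 = (142805 - 50560) - 87 = 92245 - 87 = 92158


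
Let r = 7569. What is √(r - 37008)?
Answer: 3*I*√3271 ≈ 171.58*I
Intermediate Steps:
√(r - 37008) = √(7569 - 37008) = √(-29439) = 3*I*√3271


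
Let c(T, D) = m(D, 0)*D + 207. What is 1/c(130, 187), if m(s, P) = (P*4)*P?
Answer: 1/207 ≈ 0.0048309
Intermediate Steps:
m(s, P) = 4*P² (m(s, P) = (4*P)*P = 4*P²)
c(T, D) = 207 (c(T, D) = (4*0²)*D + 207 = (4*0)*D + 207 = 0*D + 207 = 0 + 207 = 207)
1/c(130, 187) = 1/207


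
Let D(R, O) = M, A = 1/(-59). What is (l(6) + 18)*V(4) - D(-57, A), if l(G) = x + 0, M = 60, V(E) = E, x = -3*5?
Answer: -48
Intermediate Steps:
x = -15
A = -1/59 ≈ -0.016949
D(R, O) = 60
l(G) = -15 (l(G) = -15 + 0 = -15)
(l(6) + 18)*V(4) - D(-57, A) = (-15 + 18)*4 - 1*60 = 3*4 - 60 = 12 - 60 = -48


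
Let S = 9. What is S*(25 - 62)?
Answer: -333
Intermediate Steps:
S*(25 - 62) = 9*(25 - 62) = 9*(-37) = -333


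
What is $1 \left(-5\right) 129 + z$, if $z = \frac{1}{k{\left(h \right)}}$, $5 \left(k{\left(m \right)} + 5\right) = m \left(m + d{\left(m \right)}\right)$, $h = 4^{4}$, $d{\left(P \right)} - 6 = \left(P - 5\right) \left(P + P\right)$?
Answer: $- \frac{21263146750}{32966119} \approx -645.0$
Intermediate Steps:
$d{\left(P \right)} = 6 + 2 P \left(-5 + P\right)$ ($d{\left(P \right)} = 6 + \left(P - 5\right) \left(P + P\right) = 6 + \left(-5 + P\right) 2 P = 6 + 2 P \left(-5 + P\right)$)
$h = 256$
$k{\left(m \right)} = -5 + \frac{m \left(6 - 9 m + 2 m^{2}\right)}{5}$ ($k{\left(m \right)} = -5 + \frac{m \left(m + \left(6 - 10 m + 2 m^{2}\right)\right)}{5} = -5 + \frac{m \left(6 - 9 m + 2 m^{2}\right)}{5}$)
$z = \frac{5}{32966119}$ ($z = \frac{1}{-5 - \frac{9 \cdot 256^{2}}{5} + \frac{2 \cdot 256^{3}}{5} + \frac{6}{5} \cdot 256} = \frac{1}{-5 - \frac{589824}{5} + \frac{2}{5} \cdot 16777216 + \frac{1536}{5}} = \frac{1}{-5 - \frac{589824}{5} + \frac{33554432}{5} + \frac{1536}{5}} = \frac{1}{\frac{32966119}{5}} = \frac{5}{32966119} \approx 1.5167 \cdot 10^{-7}$)
$1 \left(-5\right) 129 + z = 1 \left(-5\right) 129 + \frac{5}{32966119} = \left(-5\right) 129 + \frac{5}{32966119} = -645 + \frac{5}{32966119} = - \frac{21263146750}{32966119}$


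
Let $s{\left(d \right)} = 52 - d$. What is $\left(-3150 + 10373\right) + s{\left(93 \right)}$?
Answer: $7182$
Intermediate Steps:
$\left(-3150 + 10373\right) + s{\left(93 \right)} = \left(-3150 + 10373\right) + \left(52 - 93\right) = 7223 + \left(52 - 93\right) = 7223 - 41 = 7182$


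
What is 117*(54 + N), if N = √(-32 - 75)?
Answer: 6318 + 117*I*√107 ≈ 6318.0 + 1210.3*I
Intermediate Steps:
N = I*√107 (N = √(-107) = I*√107 ≈ 10.344*I)
117*(54 + N) = 117*(54 + I*√107) = 6318 + 117*I*√107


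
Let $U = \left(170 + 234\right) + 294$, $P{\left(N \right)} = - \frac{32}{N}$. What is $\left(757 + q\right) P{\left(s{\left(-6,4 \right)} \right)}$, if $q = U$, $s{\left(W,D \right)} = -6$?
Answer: $7760$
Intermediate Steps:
$U = 698$ ($U = 404 + 294 = 698$)
$q = 698$
$\left(757 + q\right) P{\left(s{\left(-6,4 \right)} \right)} = \left(757 + 698\right) \left(- \frac{32}{-6}\right) = 1455 \left(\left(-32\right) \left(- \frac{1}{6}\right)\right) = 1455 \cdot \frac{16}{3} = 7760$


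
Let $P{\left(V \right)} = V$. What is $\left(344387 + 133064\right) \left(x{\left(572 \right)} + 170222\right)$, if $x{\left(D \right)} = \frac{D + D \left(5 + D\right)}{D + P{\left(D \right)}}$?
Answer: $81410647461$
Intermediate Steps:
$x{\left(D \right)} = \frac{D + D \left(5 + D\right)}{2 D}$ ($x{\left(D \right)} = \frac{D + D \left(5 + D\right)}{D + D} = \frac{D + D \left(5 + D\right)}{2 D}$)
$\left(344387 + 133064\right) \left(x{\left(572 \right)} + 170222\right) = \left(344387 + 133064\right) \left(\left(3 + \frac{1}{2} \cdot 572\right) + 170222\right) = 477451 \left(\left(3 + 286\right) + 170222\right) = 477451 \left(289 + 170222\right) = 477451 \cdot 170511 = 81410647461$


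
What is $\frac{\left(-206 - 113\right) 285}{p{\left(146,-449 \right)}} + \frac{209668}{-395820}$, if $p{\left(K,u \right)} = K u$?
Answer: $\frac{5560349807}{6486896070} \approx 0.85717$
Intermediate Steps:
$\frac{\left(-206 - 113\right) 285}{p{\left(146,-449 \right)}} + \frac{209668}{-395820} = \frac{\left(-206 - 113\right) 285}{146 \left(-449\right)} + \frac{209668}{-395820} = \frac{\left(-319\right) 285}{-65554} + 209668 \left(- \frac{1}{395820}\right) = \left(-90915\right) \left(- \frac{1}{65554}\right) - \frac{52417}{98955} = \frac{90915}{65554} - \frac{52417}{98955} = \frac{5560349807}{6486896070}$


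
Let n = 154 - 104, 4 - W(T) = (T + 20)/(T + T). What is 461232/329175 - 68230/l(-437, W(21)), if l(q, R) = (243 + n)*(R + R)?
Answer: -50498767922/1360992325 ≈ -37.104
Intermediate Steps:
W(T) = 4 - (20 + T)/(2*T) (W(T) = 4 - (T + 20)/(T + T) = 4 - (20 + T)/(2*T))
n = 50
l(q, R) = 586*R (l(q, R) = (243 + 50)*(R + R) = 293*(2*R) = 586*R)
461232/329175 - 68230/l(-437, W(21)) = 461232/329175 - 68230*1/(586*(7/2 - 10/21)) = 461232*(1/329175) - 68230*1/(586*(7/2 - 10*1/21)) = 51248/36575 - 68230*1/(586*(7/2 - 10/21)) = 51248/36575 - 68230/(586*(127/42)) = 51248/36575 - 68230/37211/21 = 51248/36575 - 68230*21/37211 = 51248/36575 - 1432830/37211 = -50498767922/1360992325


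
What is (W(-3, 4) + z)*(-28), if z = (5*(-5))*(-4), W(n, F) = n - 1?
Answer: -2688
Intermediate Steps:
W(n, F) = -1 + n
z = 100 (z = -25*(-4) = 100)
(W(-3, 4) + z)*(-28) = ((-1 - 3) + 100)*(-28) = (-4 + 100)*(-28) = 96*(-28) = -2688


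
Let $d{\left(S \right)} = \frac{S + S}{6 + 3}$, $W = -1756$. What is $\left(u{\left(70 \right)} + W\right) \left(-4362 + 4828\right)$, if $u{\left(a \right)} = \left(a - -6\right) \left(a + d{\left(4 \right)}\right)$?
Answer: $\frac{15230744}{9} \approx 1.6923 \cdot 10^{6}$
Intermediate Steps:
$d{\left(S \right)} = \frac{2 S}{9}$
$u{\left(a \right)} = \left(6 + a\right) \left(\frac{8}{9} + a\right)$ ($u{\left(a \right)} = \left(a - -6\right) \left(a + \frac{2}{9} \cdot 4\right) = \left(a + 6\right) \left(a + \frac{8}{9}\right) = \left(6 + a\right) \left(\frac{8}{9} + a\right)$)
$\left(u{\left(70 \right)} + W\right) \left(-4362 + 4828\right) = \left(\left(\frac{16}{3} + 70^{2} + \frac{62}{9} \cdot 70\right) - 1756\right) \left(-4362 + 4828\right) = \left(\left(\frac{16}{3} + 4900 + \frac{4340}{9}\right) - 1756\right) 466 = \left(\frac{48488}{9} - 1756\right) 466 = \frac{32684}{9} \cdot 466 = \frac{15230744}{9}$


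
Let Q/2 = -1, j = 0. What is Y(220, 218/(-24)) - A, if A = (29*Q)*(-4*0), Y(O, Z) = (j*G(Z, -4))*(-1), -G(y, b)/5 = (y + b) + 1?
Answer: 0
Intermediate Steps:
G(y, b) = -5 - 5*b - 5*y (G(y, b) = -5*((y + b) + 1) = -5*((b + y) + 1) = -5*(1 + b + y) = -5 - 5*b - 5*y)
Q = -2 (Q = 2*(-1) = -2)
Y(O, Z) = 0 (Y(O, Z) = (0*(-5 - 5*(-4) - 5*Z))*(-1) = (0*(-5 + 20 - 5*Z))*(-1) = (0*(15 - 5*Z))*(-1) = 0*(-1) = 0)
A = 0 (A = (29*(-2))*(-4*0) = -58*0 = 0)
Y(220, 218/(-24)) - A = 0 - 1*0 = 0 + 0 = 0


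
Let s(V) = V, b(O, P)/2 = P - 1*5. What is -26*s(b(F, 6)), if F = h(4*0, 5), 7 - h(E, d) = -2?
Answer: -52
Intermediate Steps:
h(E, d) = 9 (h(E, d) = 7 - 1*(-2) = 7 + 2 = 9)
F = 9
b(O, P) = -10 + 2*P (b(O, P) = 2*(P - 1*5) = 2*(P - 5) = 2*(-5 + P) = -10 + 2*P)
-26*s(b(F, 6)) = -26*(-10 + 2*6) = -26*(-10 + 12) = -26*2 = -52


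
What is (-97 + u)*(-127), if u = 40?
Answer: 7239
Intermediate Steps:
(-97 + u)*(-127) = (-97 + 40)*(-127) = -57*(-127) = 7239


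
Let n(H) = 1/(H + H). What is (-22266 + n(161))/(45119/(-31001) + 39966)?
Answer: -222266350651/398938952734 ≈ -0.55714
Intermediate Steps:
n(H) = 1/(2*H)
(-22266 + n(161))/(45119/(-31001) + 39966) = (-22266 + (1/2)/161)/(45119/(-31001) + 39966) = (-22266 + (1/2)*(1/161))/(45119*(-1/31001) + 39966) = (-22266 + 1/322)/(-45119/31001 + 39966) = -7169651/(322*1238940847/31001) = -7169651/322*31001/1238940847 = -222266350651/398938952734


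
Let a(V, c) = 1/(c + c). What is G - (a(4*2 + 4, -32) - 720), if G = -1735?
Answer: -64959/64 ≈ -1015.0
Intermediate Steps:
a(V, c) = 1/(2*c)
G - (a(4*2 + 4, -32) - 720) = -1735 - ((½)/(-32) - 720) = -1735 - ((½)*(-1/32) - 720) = -1735 - (-1/64 - 720) = -1735 - 1*(-46081/64) = -1735 + 46081/64 = -64959/64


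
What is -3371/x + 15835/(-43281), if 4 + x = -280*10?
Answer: 101498911/121359924 ≈ 0.83635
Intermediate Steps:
x = -2804 (x = -4 - 280*10 = -4 - 2800 = -2804)
-3371/x + 15835/(-43281) = -3371/(-2804) + 15835/(-43281) = -3371*(-1/2804) + 15835*(-1/43281) = 3371/2804 - 15835/43281 = 101498911/121359924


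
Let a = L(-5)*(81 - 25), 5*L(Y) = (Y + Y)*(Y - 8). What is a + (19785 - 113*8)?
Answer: 20337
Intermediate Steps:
L(Y) = 2*Y*(-8 + Y)/5 (L(Y) = ((Y + Y)*(Y - 8))/5 = ((2*Y)*(-8 + Y))/5 = (2*Y*(-8 + Y))/5 = 2*Y*(-8 + Y)/5)
a = 1456 (a = ((⅖)*(-5)*(-8 - 5))*(81 - 25) = ((⅖)*(-5)*(-13))*56 = 26*56 = 1456)
a + (19785 - 113*8) = 1456 + (19785 - 113*8) = 1456 + (19785 - 1*904) = 1456 + (19785 - 904) = 1456 + 18881 = 20337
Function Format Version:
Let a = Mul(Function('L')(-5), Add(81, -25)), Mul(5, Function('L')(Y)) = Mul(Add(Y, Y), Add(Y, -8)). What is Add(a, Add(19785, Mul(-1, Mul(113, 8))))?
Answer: 20337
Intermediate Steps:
Function('L')(Y) = Mul(Rational(2, 5), Y, Add(-8, Y)) (Function('L')(Y) = Mul(Rational(1, 5), Mul(Add(Y, Y), Add(Y, -8))) = Mul(Rational(1, 5), Mul(Mul(2, Y), Add(-8, Y))) = Mul(Rational(1, 5), Mul(2, Y, Add(-8, Y))) = Mul(Rational(2, 5), Y, Add(-8, Y)))
a = 1456 (a = Mul(Mul(Rational(2, 5), -5, Add(-8, -5)), Add(81, -25)) = Mul(Mul(Rational(2, 5), -5, -13), 56) = Mul(26, 56) = 1456)
Add(a, Add(19785, Mul(-1, Mul(113, 8)))) = Add(1456, Add(19785, Mul(-1, Mul(113, 8)))) = Add(1456, Add(19785, Mul(-1, 904))) = Add(1456, Add(19785, -904)) = Add(1456, 18881) = 20337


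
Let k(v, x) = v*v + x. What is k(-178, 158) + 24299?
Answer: 56141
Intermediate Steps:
k(v, x) = x + v² (k(v, x) = v² + x = x + v²)
k(-178, 158) + 24299 = (158 + (-178)²) + 24299 = (158 + 31684) + 24299 = 31842 + 24299 = 56141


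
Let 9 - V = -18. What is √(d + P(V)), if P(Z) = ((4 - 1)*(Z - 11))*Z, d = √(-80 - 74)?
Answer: √(1296 + I*√154) ≈ 36.0 + 0.1724*I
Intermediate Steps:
V = 27 (V = 9 - 1*(-18) = 9 + 18 = 27)
d = I*√154 (d = √(-154) = I*√154 ≈ 12.41*I)
P(Z) = Z*(-33 + 3*Z) (P(Z) = (3*(-11 + Z))*Z = (-33 + 3*Z)*Z = Z*(-33 + 3*Z))
√(d + P(V)) = √(I*√154 + 3*27*(-11 + 27)) = √(I*√154 + 3*27*16) = √(I*√154 + 1296) = √(1296 + I*√154)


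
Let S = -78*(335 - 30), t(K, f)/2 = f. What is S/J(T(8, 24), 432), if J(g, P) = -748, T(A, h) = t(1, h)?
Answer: 11895/374 ≈ 31.805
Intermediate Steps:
t(K, f) = 2*f
T(A, h) = 2*h
S = -23790 (S = -78*305 = -23790)
S/J(T(8, 24), 432) = -23790/(-748) = -23790*(-1/748) = 11895/374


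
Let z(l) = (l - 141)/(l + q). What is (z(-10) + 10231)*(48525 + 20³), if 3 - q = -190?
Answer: 105821696050/183 ≈ 5.7826e+8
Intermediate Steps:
q = 193 (q = 3 - 1*(-190) = 3 + 190 = 193)
z(l) = (-141 + l)/(193 + l) (z(l) = (l - 141)/(l + 193) = (-141 + l)/(193 + l))
(z(-10) + 10231)*(48525 + 20³) = ((-141 - 10)/(193 - 10) + 10231)*(48525 + 20³) = (-151/183 + 10231)*(48525 + 8000) = ((1/183)*(-151) + 10231)*56525 = (-151/183 + 10231)*56525 = (1872122/183)*56525 = 105821696050/183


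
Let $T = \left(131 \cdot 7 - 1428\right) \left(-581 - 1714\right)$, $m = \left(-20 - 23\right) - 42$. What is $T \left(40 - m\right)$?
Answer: $146593125$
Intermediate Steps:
$m = -85$ ($m = -43 - 42 = -85$)
$T = 1172745$ ($T = \left(917 - 1428\right) \left(-2295\right) = \left(-511\right) \left(-2295\right) = 1172745$)
$T \left(40 - m\right) = 1172745 \left(40 - -85\right) = 1172745 \left(40 + 85\right) = 1172745 \cdot 125 = 146593125$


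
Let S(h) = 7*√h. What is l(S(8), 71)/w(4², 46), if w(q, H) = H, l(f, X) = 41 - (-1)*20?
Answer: 61/46 ≈ 1.3261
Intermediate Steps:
l(f, X) = 61 (l(f, X) = 41 - 1*(-20) = 41 + 20 = 61)
l(S(8), 71)/w(4², 46) = 61/46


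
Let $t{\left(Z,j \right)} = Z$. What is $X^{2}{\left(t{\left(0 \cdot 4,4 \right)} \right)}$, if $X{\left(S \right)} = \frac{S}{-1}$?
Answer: $0$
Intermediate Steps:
$X{\left(S \right)} = - S$ ($X{\left(S \right)} = S \left(-1\right) = - S$)
$X^{2}{\left(t{\left(0 \cdot 4,4 \right)} \right)} = \left(- 0 \cdot 4\right)^{2} = \left(\left(-1\right) 0\right)^{2} = 0^{2} = 0$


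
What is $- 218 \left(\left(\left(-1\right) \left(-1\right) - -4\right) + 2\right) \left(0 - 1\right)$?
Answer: $1526$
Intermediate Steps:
$- 218 \left(\left(\left(-1\right) \left(-1\right) - -4\right) + 2\right) \left(0 - 1\right) = - 218 \left(\left(1 + 4\right) + 2\right) \left(-1\right) = - 218 \left(5 + 2\right) \left(-1\right) = - 218 \cdot 7 \left(-1\right) = \left(-218\right) \left(-7\right) = 1526$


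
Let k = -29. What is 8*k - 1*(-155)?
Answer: -77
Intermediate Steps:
8*k - 1*(-155) = 8*(-29) - 1*(-155) = -232 + 155 = -77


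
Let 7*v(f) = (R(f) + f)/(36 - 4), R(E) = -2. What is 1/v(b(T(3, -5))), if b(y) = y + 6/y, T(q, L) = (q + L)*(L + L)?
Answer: 2240/183 ≈ 12.240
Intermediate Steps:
T(q, L) = 2*L*(L + q) (T(q, L) = (L + q)*(2*L) = 2*L*(L + q))
v(f) = -1/112 + f/224 (v(f) = ((-2 + f)/(36 - 4))/7 = ((-2 + f)/32)/7 = ((-2 + f)*(1/32))/7 = (-1/16 + f/32)/7 = -1/112 + f/224)
1/v(b(T(3, -5))) = 1/(-1/112 + (2*(-5)*(-5 + 3) + 6/((2*(-5)*(-5 + 3))))/224) = 1/(-1/112 + (2*(-5)*(-2) + 6/((2*(-5)*(-2))))/224) = 1/(-1/112 + (20 + 6/20)/224) = 1/(-1/112 + (20 + 6*(1/20))/224) = 1/(-1/112 + (20 + 3/10)/224) = 1/(-1/112 + (1/224)*(203/10)) = 1/(-1/112 + 29/320) = 1/(183/2240) = 2240/183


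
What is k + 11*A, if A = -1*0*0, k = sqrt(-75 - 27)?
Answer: I*sqrt(102) ≈ 10.1*I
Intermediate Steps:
k = I*sqrt(102) (k = sqrt(-102) = I*sqrt(102) ≈ 10.1*I)
A = 0 (A = 0*0 = 0)
k + 11*A = I*sqrt(102) + 11*0 = I*sqrt(102) + 0 = I*sqrt(102)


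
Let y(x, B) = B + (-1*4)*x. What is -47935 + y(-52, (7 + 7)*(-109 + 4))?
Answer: -49197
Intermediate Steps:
y(x, B) = B - 4*x
-47935 + y(-52, (7 + 7)*(-109 + 4)) = -47935 + ((7 + 7)*(-109 + 4) - 4*(-52)) = -47935 + (14*(-105) + 208) = -47935 + (-1470 + 208) = -47935 - 1262 = -49197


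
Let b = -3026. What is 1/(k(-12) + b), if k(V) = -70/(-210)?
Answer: -3/9077 ≈ -0.00033051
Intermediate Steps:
k(V) = ⅓ (k(V) = -70*(-1/210) = ⅓)
1/(k(-12) + b) = 1/(⅓ - 3026) = 1/(-9077/3) = -3/9077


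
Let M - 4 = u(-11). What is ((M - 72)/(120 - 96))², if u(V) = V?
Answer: 6241/576 ≈ 10.835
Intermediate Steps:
M = -7 (M = 4 - 11 = -7)
((M - 72)/(120 - 96))² = ((-7 - 72)/(120 - 96))² = (-79/24)² = 6241/576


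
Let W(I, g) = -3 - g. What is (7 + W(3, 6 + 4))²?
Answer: 36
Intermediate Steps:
(7 + W(3, 6 + 4))² = (7 + (-3 - (6 + 4)))² = (7 + (-3 - 1*10))² = (7 + (-3 - 10))² = (7 - 13)² = (-6)² = 36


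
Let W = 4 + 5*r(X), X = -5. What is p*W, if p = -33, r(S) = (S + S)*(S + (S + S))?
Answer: -24882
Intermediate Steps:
r(S) = 6*S² (r(S) = (2*S)*(S + 2*S) = (2*S)*(3*S) = 6*S²)
W = 754 (W = 4 + 5*(6*(-5)²) = 4 + 5*(6*25) = 4 + 5*150 = 4 + 750 = 754)
p*W = -33*754 = -24882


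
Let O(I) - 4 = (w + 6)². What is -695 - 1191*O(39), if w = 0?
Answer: -48335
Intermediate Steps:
O(I) = 40 (O(I) = 4 + (0 + 6)² = 4 + 6² = 4 + 36 = 40)
-695 - 1191*O(39) = -695 - 1191*40 = -695 - 47640 = -48335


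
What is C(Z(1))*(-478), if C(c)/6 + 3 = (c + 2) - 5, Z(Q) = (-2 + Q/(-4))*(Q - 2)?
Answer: 10755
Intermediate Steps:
Z(Q) = (-2 + Q)*(-2 - Q/4) (Z(Q) = (-2 + Q*(-¼))*(-2 + Q) = (-2 - Q/4)*(-2 + Q) = (-2 + Q)*(-2 - Q/4))
C(c) = -36 + 6*c (C(c) = -18 + 6*((c + 2) - 5) = -18 + 6*((2 + c) - 5) = -18 + 6*(-3 + c) = -18 + (-18 + 6*c) = -36 + 6*c)
C(Z(1))*(-478) = (-36 + 6*(4 - 3/2*1 - ¼*1²))*(-478) = (-36 + 6*(4 - 3/2 - ¼*1))*(-478) = (-36 + 6*(4 - 3/2 - ¼))*(-478) = (-36 + 6*(9/4))*(-478) = (-36 + 27/2)*(-478) = -45/2*(-478) = 10755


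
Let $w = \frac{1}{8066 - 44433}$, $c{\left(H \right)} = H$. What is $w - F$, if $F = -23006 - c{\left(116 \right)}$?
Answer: $\frac{840877773}{36367} \approx 23122.0$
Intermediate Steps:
$F = -23122$ ($F = -23006 - 116 = -23122$)
$w = - \frac{1}{36367}$ ($w = \frac{1}{-36367} = - \frac{1}{36367} \approx -2.7497 \cdot 10^{-5}$)
$w - F = - \frac{1}{36367} - -23122 = - \frac{1}{36367} + 23122 = \frac{840877773}{36367}$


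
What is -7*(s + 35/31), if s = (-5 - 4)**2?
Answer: -17822/31 ≈ -574.90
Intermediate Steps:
s = 81 (s = (-9)**2 = 81)
-7*(s + 35/31) = -7*(81 + 35/31) = -7*2546/31 = -17822/31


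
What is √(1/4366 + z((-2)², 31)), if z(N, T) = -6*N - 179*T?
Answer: I*√106232276422/4366 ≈ 74.653*I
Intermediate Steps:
z(N, T) = -179*T - 6*N
√(1/4366 + z((-2)², 31)) = √(1/4366 + (-179*31 - 6*(-2)²)) = √(1/4366 + (-5549 - 6*4)) = √(1/4366 + (-5549 - 24)) = √(1/4366 - 5573) = √(-24331717/4366) = I*√106232276422/4366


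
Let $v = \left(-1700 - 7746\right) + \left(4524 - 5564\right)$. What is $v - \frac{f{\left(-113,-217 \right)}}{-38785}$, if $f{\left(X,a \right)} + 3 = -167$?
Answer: $- \frac{81339936}{7757} \approx -10486.0$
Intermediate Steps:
$f{\left(X,a \right)} = -170$ ($f{\left(X,a \right)} = -3 - 167 = -170$)
$v = -10486$ ($v = -9446 - 1040 = -10486$)
$v - \frac{f{\left(-113,-217 \right)}}{-38785} = -10486 - - \frac{170}{-38785} = -10486 - \left(-170\right) \left(- \frac{1}{38785}\right) = -10486 - \frac{34}{7757} = - \frac{81339936}{7757}$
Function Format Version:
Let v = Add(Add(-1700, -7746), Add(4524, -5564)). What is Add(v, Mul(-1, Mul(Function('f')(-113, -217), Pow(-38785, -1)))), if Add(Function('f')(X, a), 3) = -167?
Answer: Rational(-81339936, 7757) ≈ -10486.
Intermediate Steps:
Function('f')(X, a) = -170 (Function('f')(X, a) = Add(-3, -167) = -170)
v = -10486 (v = Add(-9446, -1040) = -10486)
Add(v, Mul(-1, Mul(Function('f')(-113, -217), Pow(-38785, -1)))) = Add(-10486, Mul(-1, Mul(-170, Pow(-38785, -1)))) = Add(-10486, Mul(-1, Mul(-170, Rational(-1, 38785)))) = Add(-10486, Mul(-1, Rational(34, 7757))) = Add(-10486, Rational(-34, 7757)) = Rational(-81339936, 7757)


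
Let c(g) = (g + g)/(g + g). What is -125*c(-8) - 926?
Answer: -1051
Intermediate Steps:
c(g) = 1 (c(g) = (2*g)/((2*g)) = (2*g)*(1/(2*g)) = 1)
-125*c(-8) - 926 = -125*1 - 926 = -125 - 926 = -1051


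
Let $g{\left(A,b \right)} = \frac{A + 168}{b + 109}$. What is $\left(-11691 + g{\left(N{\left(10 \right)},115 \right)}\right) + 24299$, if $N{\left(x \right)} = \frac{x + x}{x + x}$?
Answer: $\frac{2824361}{224} \approx 12609.0$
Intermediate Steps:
$N{\left(x \right)} = 1$ ($N{\left(x \right)} = \frac{2 x}{2 x} = 2 x \frac{1}{2 x} = 1$)
$g{\left(A,b \right)} = \frac{168 + A}{109 + b}$
$\left(-11691 + g{\left(N{\left(10 \right)},115 \right)}\right) + 24299 = \left(-11691 + \frac{168 + 1}{109 + 115}\right) + 24299 = \left(-11691 + \frac{1}{224} \cdot 169\right) + 24299 = \left(-11691 + \frac{169}{224}\right) + 24299 = - \frac{2618615}{224} + 24299 = \frac{2824361}{224}$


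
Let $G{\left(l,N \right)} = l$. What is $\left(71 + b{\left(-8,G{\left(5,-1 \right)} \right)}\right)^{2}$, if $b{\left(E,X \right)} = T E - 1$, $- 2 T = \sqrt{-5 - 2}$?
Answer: $4788 + 560 i \sqrt{7} \approx 4788.0 + 1481.6 i$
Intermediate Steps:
$T = - \frac{i \sqrt{7}}{2}$ ($T = - \frac{\sqrt{-5 - 2}}{2} = - \frac{\sqrt{-7}}{2} = - \frac{i \sqrt{7}}{2} \approx - 1.3229 i$)
$b{\left(E,X \right)} = -1 - \frac{i E \sqrt{7}}{2}$ ($b{\left(E,X \right)} = - \frac{i \sqrt{7}}{2} E - 1 = - \frac{i E \sqrt{7}}{2} - 1 = -1 - \frac{i E \sqrt{7}}{2}$)
$\left(71 + b{\left(-8,G{\left(5,-1 \right)} \right)}\right)^{2} = \left(71 - \left(1 + \frac{1}{2} i \left(-8\right) \sqrt{7}\right)\right)^{2} = \left(71 - \left(1 - 4 i \sqrt{7}\right)\right)^{2} = \left(70 + 4 i \sqrt{7}\right)^{2}$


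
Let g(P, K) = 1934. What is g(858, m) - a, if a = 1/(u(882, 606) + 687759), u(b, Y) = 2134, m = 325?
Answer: 1334253061/689893 ≈ 1934.0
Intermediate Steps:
a = 1/689893 (a = 1/(2134 + 687759) = 1/689893 ≈ 1.4495e-6)
g(858, m) - a = 1934 - 1*1/689893 = 1934 - 1/689893 = 1334253061/689893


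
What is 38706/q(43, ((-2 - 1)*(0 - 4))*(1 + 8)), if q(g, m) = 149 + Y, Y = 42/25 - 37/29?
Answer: 4676975/18053 ≈ 259.07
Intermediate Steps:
Y = 293/725 (Y = 42*(1/25) - 37*1/29 = 42/25 - 37/29 = 293/725 ≈ 0.40414)
q(g, m) = 108318/725 (q(g, m) = 149 + 293/725 = 108318/725)
38706/q(43, ((-2 - 1)*(0 - 4))*(1 + 8)) = 38706/(108318/725) = 38706*(725/108318) = 4676975/18053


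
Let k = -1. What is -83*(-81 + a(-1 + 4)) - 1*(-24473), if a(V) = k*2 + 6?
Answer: 30864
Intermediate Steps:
a(V) = 4 (a(V) = -1*2 + 6 = -2 + 6 = 4)
-83*(-81 + a(-1 + 4)) - 1*(-24473) = -83*(-81 + 4) - 1*(-24473) = -83*(-77) + 24473 = 6391 + 24473 = 30864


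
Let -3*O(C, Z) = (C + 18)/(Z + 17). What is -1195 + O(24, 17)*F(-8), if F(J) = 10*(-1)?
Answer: -20245/17 ≈ -1190.9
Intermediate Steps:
F(J) = -10
O(C, Z) = -(18 + C)/(3*(17 + Z)) (O(C, Z) = -(C + 18)/(3*(Z + 17)) = -(18 + C)/(3*(17 + Z)))
-1195 + O(24, 17)*F(-8) = -1195 + ((-18 - 1*24)/(3*(17 + 17)))*(-10) = -1195 + ((1/3)*(-18 - 24)/34)*(-10) = -1195 + ((1/3)*(1/34)*(-42))*(-10) = -1195 - 7/17*(-10) = -1195 + 70/17 = -20245/17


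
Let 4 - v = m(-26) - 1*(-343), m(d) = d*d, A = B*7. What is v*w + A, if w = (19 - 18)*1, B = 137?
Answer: -56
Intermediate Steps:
A = 959 (A = 137*7 = 959)
m(d) = d²
w = 1 (w = 1*1 = 1)
v = -1015 (v = 4 - ((-26)² - 1*(-343)) = 4 - (676 + 343) = 4 - 1*1019 = 4 - 1019 = -1015)
v*w + A = -1015*1 + 959 = -1015 + 959 = -56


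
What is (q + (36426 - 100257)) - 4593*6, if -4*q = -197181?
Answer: -168375/4 ≈ -42094.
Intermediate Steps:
q = 197181/4 (q = -1/4*(-197181) = 197181/4 ≈ 49295.)
(q + (36426 - 100257)) - 4593*6 = (197181/4 + (36426 - 100257)) - 4593*6 = (197181/4 - 63831) - 27558 = -58143/4 - 27558 = -168375/4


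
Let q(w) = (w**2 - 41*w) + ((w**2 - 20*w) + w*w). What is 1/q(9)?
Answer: -1/306 ≈ -0.0032680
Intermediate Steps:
q(w) = -61*w + 3*w**2 (q(w) = (w**2 - 41*w) + ((w**2 - 20*w) + w**2) = (w**2 - 41*w) + (-20*w + 2*w**2) = -61*w + 3*w**2)
1/q(9) = 1/(9*(-61 + 3*9)) = 1/(9*(-61 + 27)) = 1/(9*(-34)) = 1/(-306) = -1/306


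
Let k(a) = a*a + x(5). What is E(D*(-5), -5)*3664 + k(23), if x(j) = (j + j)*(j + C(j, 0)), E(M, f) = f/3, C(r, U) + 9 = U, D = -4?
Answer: -16853/3 ≈ -5617.7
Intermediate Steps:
C(r, U) = -9 + U
E(M, f) = f/3 (E(M, f) = f*(1/3) = f/3)
x(j) = 2*j*(-9 + j) (x(j) = (j + j)*(j + (-9 + 0)) = (2*j)*(j - 9) = (2*j)*(-9 + j) = 2*j*(-9 + j))
k(a) = -40 + a**2 (k(a) = a*a + 2*5*(-9 + 5) = a**2 + 2*5*(-4) = a**2 - 40 = -40 + a**2)
E(D*(-5), -5)*3664 + k(23) = ((1/3)*(-5))*3664 + (-40 + 23**2) = -5/3*3664 + (-40 + 529) = -18320/3 + 489 = -16853/3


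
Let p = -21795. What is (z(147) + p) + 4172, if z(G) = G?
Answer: -17476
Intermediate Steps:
(z(147) + p) + 4172 = (147 - 21795) + 4172 = -21648 + 4172 = -17476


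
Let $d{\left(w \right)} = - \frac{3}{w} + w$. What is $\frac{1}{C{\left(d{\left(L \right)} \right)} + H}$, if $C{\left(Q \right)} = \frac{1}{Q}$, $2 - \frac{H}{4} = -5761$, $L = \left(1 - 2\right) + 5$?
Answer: $\frac{13}{299680} \approx 4.338 \cdot 10^{-5}$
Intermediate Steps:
$L = 4$ ($L = -1 + 5 = 4$)
$H = 23052$ ($H = 8 - -23044 = 8 + 23044 = 23052$)
$d{\left(w \right)} = w - \frac{3}{w}$
$\frac{1}{C{\left(d{\left(L \right)} \right)} + H} = \frac{1}{\frac{1}{4 - \frac{3}{4}} + 23052} = \frac{1}{\frac{1}{\frac{13}{4}} + 23052} = \frac{1}{\frac{4}{13} + 23052} = \frac{1}{\frac{299680}{13}} = \frac{13}{299680}$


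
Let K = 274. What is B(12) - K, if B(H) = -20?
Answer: -294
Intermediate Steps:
B(12) - K = -20 - 1*274 = -20 - 274 = -294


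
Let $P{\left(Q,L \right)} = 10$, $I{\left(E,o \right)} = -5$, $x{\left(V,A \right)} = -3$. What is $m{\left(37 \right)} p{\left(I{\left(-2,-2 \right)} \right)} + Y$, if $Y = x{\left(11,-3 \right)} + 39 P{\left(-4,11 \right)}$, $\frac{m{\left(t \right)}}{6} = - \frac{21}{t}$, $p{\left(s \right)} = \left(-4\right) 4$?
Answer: $\frac{16335}{37} \approx 441.49$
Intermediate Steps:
$p{\left(s \right)} = -16$
$m{\left(t \right)} = - \frac{126}{t}$ ($m{\left(t \right)} = 6 \left(- \frac{21}{t}\right) = - \frac{126}{t}$)
$Y = 387$ ($Y = -3 + 39 \cdot 10 = -3 + 390 = 387$)
$m{\left(37 \right)} p{\left(I{\left(-2,-2 \right)} \right)} + Y = - \frac{126}{37} \left(-16\right) + 387 = \left(-126\right) \frac{1}{37} \left(-16\right) + 387 = \left(- \frac{126}{37}\right) \left(-16\right) + 387 = \frac{2016}{37} + 387 = \frac{16335}{37}$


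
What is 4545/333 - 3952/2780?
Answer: 314419/25715 ≈ 12.227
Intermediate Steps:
4545/333 - 3952/2780 = 4545*(1/333) - 3952*1/2780 = 505/37 - 988/695 = 314419/25715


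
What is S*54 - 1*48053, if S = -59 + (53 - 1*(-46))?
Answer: -45893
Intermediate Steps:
S = 40 (S = -59 + (53 + 46) = -59 + 99 = 40)
S*54 - 1*48053 = 40*54 - 1*48053 = 2160 - 48053 = -45893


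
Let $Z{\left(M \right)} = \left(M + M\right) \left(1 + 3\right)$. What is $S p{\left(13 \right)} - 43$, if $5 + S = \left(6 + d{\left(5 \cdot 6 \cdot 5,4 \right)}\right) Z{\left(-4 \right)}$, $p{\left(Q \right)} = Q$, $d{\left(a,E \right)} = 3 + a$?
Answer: $-66252$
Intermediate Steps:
$Z{\left(M \right)} = 8 M$ ($Z{\left(M \right)} = 2 M 4 = 8 M$)
$S = -5093$ ($S = -5 + \left(6 + \left(3 + 5 \cdot 6 \cdot 5\right)\right) 8 \left(-4\right) = -5 + \left(6 + \left(3 + 30 \cdot 5\right)\right) \left(-32\right) = -5 + \left(6 + \left(3 + 150\right)\right) \left(-32\right) = -5 + \left(6 + 153\right) \left(-32\right) = -5 + 159 \left(-32\right) = -5 - 5088 = -5093$)
$S p{\left(13 \right)} - 43 = \left(-5093\right) 13 - 43 = -66209 - 43 = -66252$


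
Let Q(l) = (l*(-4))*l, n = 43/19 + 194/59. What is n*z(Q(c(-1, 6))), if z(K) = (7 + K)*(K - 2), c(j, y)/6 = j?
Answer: 124472446/1121 ≈ 1.1104e+5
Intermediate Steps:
c(j, y) = 6*j
n = 6223/1121 (n = 43*(1/19) + 194*(1/59) = 43/19 + 194/59 = 6223/1121 ≈ 5.5513)
Q(l) = -4*l² (Q(l) = (-4*l)*l = -4*l²)
z(K) = (-2 + K)*(7 + K) (z(K) = (7 + K)*(-2 + K) = (-2 + K)*(7 + K))
n*z(Q(c(-1, 6))) = 6223*(-14 + (-4*(6*(-1))²)² + 5*(-4*(6*(-1))²))/1121 = 6223*(-14 + (-4*(-6)²)² + 5*(-4*(-6)²))/1121 = 6223*(-14 + (-4*36)² + 5*(-4*36))/1121 = 6223*(-14 + (-144)² + 5*(-144))/1121 = 6223*(-14 + 20736 - 720)/1121 = (6223/1121)*20002 = 124472446/1121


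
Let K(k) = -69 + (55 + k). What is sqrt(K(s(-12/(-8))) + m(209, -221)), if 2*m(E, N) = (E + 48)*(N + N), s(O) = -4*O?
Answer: 3*I*sqrt(6313) ≈ 238.36*I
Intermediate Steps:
K(k) = -14 + k
m(E, N) = N*(48 + E) (m(E, N) = ((E + 48)*(N + N))/2 = ((48 + E)*(2*N))/2 = (2*N*(48 + E))/2 = N*(48 + E))
sqrt(K(s(-12/(-8))) + m(209, -221)) = sqrt((-14 - (-48)/(-8)) - 221*(48 + 209)) = sqrt((-14 - (-48)*(-1)/8) - 221*257) = sqrt((-14 - 4*3/2) - 56797) = sqrt((-14 - 6) - 56797) = sqrt(-20 - 56797) = sqrt(-56817) = 3*I*sqrt(6313)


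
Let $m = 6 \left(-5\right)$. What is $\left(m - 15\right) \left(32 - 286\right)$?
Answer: $11430$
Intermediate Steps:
$m = -30$
$\left(m - 15\right) \left(32 - 286\right) = \left(-30 - 15\right) \left(32 - 286\right) = \left(-45\right) \left(-254\right) = 11430$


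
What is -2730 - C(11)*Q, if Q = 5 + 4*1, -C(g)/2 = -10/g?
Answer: -30210/11 ≈ -2746.4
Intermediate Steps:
C(g) = 20/g (C(g) = -(-20)/g = 20/g)
Q = 9 (Q = 5 + 4 = 9)
-2730 - C(11)*Q = -2730 - 20/11*9 = -2730 - 20*(1/11)*9 = -2730 - 20*9/11 = -2730 - 1*180/11 = -2730 - 180/11 = -30210/11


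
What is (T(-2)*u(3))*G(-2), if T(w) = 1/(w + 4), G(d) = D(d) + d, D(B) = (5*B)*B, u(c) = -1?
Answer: -9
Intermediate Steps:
D(B) = 5*B**2
G(d) = d + 5*d**2 (G(d) = 5*d**2 + d = d + 5*d**2)
T(w) = 1/(4 + w)
(T(-2)*u(3))*G(-2) = (-1/(4 - 2))*(-2*(1 + 5*(-2))) = (-1/2)*(-2*(1 - 10)) = ((1/2)*(-1))*(-2*(-9)) = -1/2*18 = -9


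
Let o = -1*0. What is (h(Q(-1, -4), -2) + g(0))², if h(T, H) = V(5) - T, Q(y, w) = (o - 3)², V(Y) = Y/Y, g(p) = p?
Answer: 64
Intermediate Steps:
o = 0
V(Y) = 1
Q(y, w) = 9 (Q(y, w) = (0 - 3)² = (-3)² = 9)
h(T, H) = 1 - T
(h(Q(-1, -4), -2) + g(0))² = ((1 - 1*9) + 0)² = ((1 - 9) + 0)² = (-8 + 0)² = (-8)² = 64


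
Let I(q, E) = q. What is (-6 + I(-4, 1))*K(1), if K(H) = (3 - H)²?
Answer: -40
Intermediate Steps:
(-6 + I(-4, 1))*K(1) = (-6 - 4)*(-3 + 1)² = -10*(-2)² = -10*4 = -40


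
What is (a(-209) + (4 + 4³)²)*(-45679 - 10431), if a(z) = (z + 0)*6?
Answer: -189090700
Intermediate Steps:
a(z) = 6*z (a(z) = z*6 = 6*z)
(a(-209) + (4 + 4³)²)*(-45679 - 10431) = (6*(-209) + (4 + 4³)²)*(-45679 - 10431) = (-1254 + (4 + 64)²)*(-56110) = (-1254 + 68²)*(-56110) = (-1254 + 4624)*(-56110) = 3370*(-56110) = -189090700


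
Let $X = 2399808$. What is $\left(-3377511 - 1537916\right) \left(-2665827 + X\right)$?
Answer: $1307596975113$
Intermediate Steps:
$\left(-3377511 - 1537916\right) \left(-2665827 + X\right) = \left(-3377511 - 1537916\right) \left(-2665827 + 2399808\right) = \left(-4915427\right) \left(-266019\right) = 1307596975113$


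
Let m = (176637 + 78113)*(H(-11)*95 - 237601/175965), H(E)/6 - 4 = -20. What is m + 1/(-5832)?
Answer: -158973917496178531/68415192 ≈ -2.3237e+9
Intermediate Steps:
H(E) = -96 (H(E) = 24 + 6*(-20) = 24 - 120 = -96)
m = -81776706530950/35193 (m = (176637 + 78113)*(-96*95 - 237601/175965) = 254750*(-9120 - 237601*1/175965) = 254750*(-9120 - 237601/175965) = 254750*(-1605038401/175965) = -81776706530950/35193 ≈ -2.3237e+9)
m + 1/(-5832) = -81776706530950/35193 + 1/(-5832) = -81776706530950/35193 - 1/5832 = -158973917496178531/68415192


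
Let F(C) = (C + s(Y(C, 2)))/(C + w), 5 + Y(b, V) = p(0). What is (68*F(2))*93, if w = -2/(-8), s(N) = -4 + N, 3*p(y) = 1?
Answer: -168640/9 ≈ -18738.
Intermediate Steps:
p(y) = ⅓ (p(y) = (⅓)*1 = ⅓)
Y(b, V) = -14/3 (Y(b, V) = -5 + ⅓ = -14/3)
w = ¼ (w = -2*(-⅛) = ¼ ≈ 0.25000)
F(C) = (-26/3 + C)/(¼ + C) (F(C) = (C + (-4 - 14/3))/(C + ¼) = (C - 26/3)/(¼ + C) = (-26/3 + C)/(¼ + C))
(68*F(2))*93 = (68*(4*(-26 + 3*2)/(3*(1 + 4*2))))*93 = (68*(4*(-26 + 6)/(3*(1 + 8))))*93 = (68*((4/3)*(-20)/9))*93 = (68*((4/3)*(⅑)*(-20)))*93 = (68*(-80/27))*93 = -5440/27*93 = -168640/9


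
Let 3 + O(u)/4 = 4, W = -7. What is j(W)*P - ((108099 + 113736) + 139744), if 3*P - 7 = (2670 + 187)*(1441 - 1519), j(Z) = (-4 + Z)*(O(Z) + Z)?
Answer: -2812808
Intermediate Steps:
O(u) = 4 (O(u) = -12 + 4*4 = -12 + 16 = 4)
j(Z) = (-4 + Z)*(4 + Z)
P = -222839/3 (P = 7/3 + ((2670 + 187)*(1441 - 1519))/3 = 7/3 + (2857*(-78))/3 = 7/3 + (⅓)*(-222846) = 7/3 - 74282 = -222839/3 ≈ -74280.)
j(W)*P - ((108099 + 113736) + 139744) = (-16 + (-7)²)*(-222839/3) - ((108099 + 113736) + 139744) = (-16 + 49)*(-222839/3) - (221835 + 139744) = 33*(-222839/3) - 1*361579 = -2451229 - 361579 = -2812808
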